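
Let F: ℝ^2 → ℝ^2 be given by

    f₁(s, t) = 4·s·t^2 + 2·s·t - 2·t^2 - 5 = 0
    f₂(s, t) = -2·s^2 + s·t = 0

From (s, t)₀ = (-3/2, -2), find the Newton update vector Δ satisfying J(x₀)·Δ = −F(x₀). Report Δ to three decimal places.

(0.672, 0.791)

At (-3/2, -2): F = (-31.000, -1.500).
Jacobian J = [[4·t^2 + 2·t, 8·s·t + 2·s - 4·t], [-4·s + t, s]].
At the point, J = [[12.000, 29.000], [4.000, -1.500]] (det J = -134.000).
Solving J·Δ = −F gives Δ = (0.672, 0.791).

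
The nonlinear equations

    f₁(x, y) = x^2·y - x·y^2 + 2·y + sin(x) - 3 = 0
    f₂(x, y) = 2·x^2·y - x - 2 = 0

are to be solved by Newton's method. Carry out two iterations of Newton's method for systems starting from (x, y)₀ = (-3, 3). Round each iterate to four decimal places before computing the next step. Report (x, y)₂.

At (-3, 3): F = (56.858880, 55.0000).
Jacobian J = [[2·x·y - y^2 + cos(x), x^2 - 2·x·y + 2], [4·x·y - 1, 2·x^2]].
At the point, J = [[-27.989992, 29.0000], [-37.0000, 18.0000]] (det J = 569.180135).
Solving J·Δ = −F gives Δ = (1.0041, -0.9915).
Then the next iterate is (x, y)₁ = (-1.9959, 2.0085).
Round to (-1.9959, 2.0085) and repeat: F = (16.158703, 15.998089), J = [[-12.464018, 14.001147], [-17.035061, 7.967234]].
Δ = (0.6842, -0.5450), so (x, y)₂ = (-1.3117, 1.4635).

(-1.3117, 1.4635)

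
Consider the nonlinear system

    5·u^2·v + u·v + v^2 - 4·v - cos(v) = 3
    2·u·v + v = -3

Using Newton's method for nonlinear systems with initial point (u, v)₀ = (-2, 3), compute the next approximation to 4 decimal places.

At (-2, 3): F = (48.989992, -6.0000).
Jacobian J = [[10·u·v + v, 5·u^2 + u + 2·v + sin(v) - 4], [2·v, 2·u + 1]].
At the point, J = [[-57.0000, 20.141120], [6.0000, -3.0000]] (det J = 50.153280).
Solving J·Δ = −F gives Δ = (0.5209, -0.9583).
Then the next iterate is (u, v)₁ = (-1.4791, 2.0417).

(-1.4791, 2.0417)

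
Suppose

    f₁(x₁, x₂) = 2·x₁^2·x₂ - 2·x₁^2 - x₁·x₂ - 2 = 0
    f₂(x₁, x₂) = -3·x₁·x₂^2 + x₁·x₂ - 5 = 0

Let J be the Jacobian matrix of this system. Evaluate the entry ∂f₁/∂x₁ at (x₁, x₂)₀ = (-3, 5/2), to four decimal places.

-20.5000

∂f₁/∂x₁ = 4·x₁·x₂ - 4·x₁ - x₂.
At (-3, 5/2) this is -20.5000.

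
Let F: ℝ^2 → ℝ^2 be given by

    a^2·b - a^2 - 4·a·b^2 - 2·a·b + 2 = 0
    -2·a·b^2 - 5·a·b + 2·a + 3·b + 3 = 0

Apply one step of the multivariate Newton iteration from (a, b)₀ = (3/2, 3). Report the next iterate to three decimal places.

(1.510, 1.453)

At (3/2, 3): F = (-56.500, -34.500).
Jacobian J = [[2·a·b - 2·a - 4·b^2 - 2·b, a^2 - 8·a·b - 2·a], [-2·b^2 - 5·b + 2, -4·a·b - 5·a + 3]].
At the point, J = [[-36.000, -36.750], [-31.000, -22.500]] (det J = -329.250).
Solving J·Δ = −F gives Δ = (0.010, -1.547).
Then the next iterate is (a, b)₁ = (1.510, 1.453).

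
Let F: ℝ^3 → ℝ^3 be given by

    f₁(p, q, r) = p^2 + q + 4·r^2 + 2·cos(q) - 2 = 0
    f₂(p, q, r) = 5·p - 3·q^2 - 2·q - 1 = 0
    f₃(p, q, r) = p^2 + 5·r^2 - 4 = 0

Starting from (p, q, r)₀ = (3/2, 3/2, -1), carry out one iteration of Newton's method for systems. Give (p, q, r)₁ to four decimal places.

(-22.7700, -9.8273, -7.9560)

At (3/2, 3/2, -1): F = (5.891474, -3.2500, 3.2500).
Jacobian J = [[2·p, -2·sin(q) + 1, 8·r], [5, -6·q - 2, 0], [2·p, 0, 10·r]].
At the point, J = [[3.0000, -0.994990, -8.0000], [5.0000, -11.0000, 0.0000], [3.0000, 0.0000, -10.0000]] (det J = 16.250501).
Solving J·Δ = −F gives Δ = (-24.2700, -11.3273, -6.9560).
Then the next iterate is (p, q, r)₁ = (-22.7700, -9.8273, -7.9560).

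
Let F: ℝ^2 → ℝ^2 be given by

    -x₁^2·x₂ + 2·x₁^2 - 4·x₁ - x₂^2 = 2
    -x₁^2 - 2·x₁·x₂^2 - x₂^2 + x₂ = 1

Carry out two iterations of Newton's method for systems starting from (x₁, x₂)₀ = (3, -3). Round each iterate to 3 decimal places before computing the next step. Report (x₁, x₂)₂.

(2.057, -0.566)

At (3, -3): F = (22.000, -76.000).
Jacobian J = [[-2·x₁·x₂ + 4·x₁ - 4, -x₁^2 - 2·x₂], [-2·x₁ - 2·x₂^2, -4·x₁·x₂ - 2·x₂ + 1]].
At the point, J = [[26.000, -3.000], [-24.000, 43.000]] (det J = 1046.000).
Solving J·Δ = −F gives Δ = (-0.686, 1.384).
Then the next iterate is (x₁, x₂)₁ = (2.314, -1.616).
Round to (2.314, -1.616) and repeat: F = (5.49476, -22.66787), J = [[12.73485, -2.12260], [-9.85091, 19.18970]].
Δ = (-0.257, 1.050), so (x₁, x₂)₂ = (2.057, -0.566).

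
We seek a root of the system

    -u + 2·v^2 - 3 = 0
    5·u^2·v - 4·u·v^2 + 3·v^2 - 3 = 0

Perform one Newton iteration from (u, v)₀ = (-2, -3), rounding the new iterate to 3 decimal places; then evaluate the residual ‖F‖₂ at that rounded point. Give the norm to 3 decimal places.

At (-2, -3): F = (17.000, 36.000).
Jacobian J = [[-1, 4·v], [10·u·v - 4·v^2, 5·u^2 - 8·u·v + 6·v]].
At the point, J = [[-1.000, -12.000], [24.000, -46.000]] (det J = 334.000).
Solving J·Δ = −F gives Δ = (1.048, 1.329).
Then the next iterate is (u, v)₁ = (-0.952, -1.671).
Re-evaluating at (-0.952, -1.671): F = (3.53648, 8.43741), so ‖F‖₂ = 9.149.

9.149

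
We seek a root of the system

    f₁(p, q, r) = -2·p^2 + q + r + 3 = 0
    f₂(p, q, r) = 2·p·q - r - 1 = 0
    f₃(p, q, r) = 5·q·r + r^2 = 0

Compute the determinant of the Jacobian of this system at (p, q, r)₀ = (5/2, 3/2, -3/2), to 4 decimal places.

-186.0000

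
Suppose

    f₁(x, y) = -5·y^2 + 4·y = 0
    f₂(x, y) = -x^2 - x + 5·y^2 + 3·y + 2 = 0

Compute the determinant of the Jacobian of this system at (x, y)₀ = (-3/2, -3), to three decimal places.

-68.000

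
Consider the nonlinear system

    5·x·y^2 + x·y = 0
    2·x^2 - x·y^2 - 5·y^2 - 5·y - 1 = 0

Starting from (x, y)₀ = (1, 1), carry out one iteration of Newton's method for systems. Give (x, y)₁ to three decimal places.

(1.059, 0.422)

At (1, 1): F = (6.000, -10.000).
Jacobian J = [[5·y^2 + y, 10·x·y + x], [4·x - y^2, -2·x·y - 10·y - 5]].
At the point, J = [[6.000, 11.000], [3.000, -17.000]] (det J = -135.000).
Solving J·Δ = −F gives Δ = (0.059, -0.578).
Then the next iterate is (x, y)₁ = (1.059, 0.422).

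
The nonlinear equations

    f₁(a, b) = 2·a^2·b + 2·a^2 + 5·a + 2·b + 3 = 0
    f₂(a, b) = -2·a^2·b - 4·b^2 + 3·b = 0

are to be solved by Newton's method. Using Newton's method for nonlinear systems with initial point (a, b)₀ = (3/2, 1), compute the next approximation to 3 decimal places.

(0.124, 1.290)

At (3/2, 1): F = (21.500, -5.500).
Jacobian J = [[4·a·b + 4·a + 5, 2·a^2 + 2], [-4·a·b, -2·a^2 - 8·b + 3]].
At the point, J = [[17.000, 6.500], [-6.000, -9.500]] (det J = -122.500).
Solving J·Δ = −F gives Δ = (-1.376, 0.290).
Then the next iterate is (a, b)₁ = (0.124, 1.290).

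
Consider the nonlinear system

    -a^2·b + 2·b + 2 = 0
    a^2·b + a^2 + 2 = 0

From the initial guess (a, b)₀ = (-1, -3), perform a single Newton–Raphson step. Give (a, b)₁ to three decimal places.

(-1.100, -2.600)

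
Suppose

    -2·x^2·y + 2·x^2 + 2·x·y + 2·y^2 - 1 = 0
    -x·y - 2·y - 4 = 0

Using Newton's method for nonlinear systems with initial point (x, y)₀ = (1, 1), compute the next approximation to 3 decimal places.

At (1, 1): F = (3.000, -7.000).
Jacobian J = [[-4·x·y + 4·x + 2·y, -2·x^2 + 2·x + 4·y], [-y, -x - 2]].
At the point, J = [[2.000, 4.000], [-1.000, -3.000]] (det J = -2.000).
Solving J·Δ = −F gives Δ = (9.500, -5.500).
Then the next iterate is (x, y)₁ = (10.500, -4.500).

(10.500, -4.500)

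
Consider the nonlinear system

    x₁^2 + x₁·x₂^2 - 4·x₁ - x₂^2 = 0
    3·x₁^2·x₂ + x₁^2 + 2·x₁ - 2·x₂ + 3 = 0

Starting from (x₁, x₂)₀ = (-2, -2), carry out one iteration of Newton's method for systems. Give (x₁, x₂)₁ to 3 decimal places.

At (-2, -2): F = (0.000, -17.000).
Jacobian J = [[2·x₁ + x₂^2 - 4, 2·x₁·x₂ - 2·x₂], [6·x₁·x₂ + 2·x₁ + 2, 3·x₁^2 - 2]].
At the point, J = [[-4.000, 12.000], [22.000, 10.000]] (det J = -304.000).
Solving J·Δ = −F gives Δ = (0.671, 0.224).
Then the next iterate is (x₁, x₂)₁ = (-1.329, -1.776).

(-1.329, -1.776)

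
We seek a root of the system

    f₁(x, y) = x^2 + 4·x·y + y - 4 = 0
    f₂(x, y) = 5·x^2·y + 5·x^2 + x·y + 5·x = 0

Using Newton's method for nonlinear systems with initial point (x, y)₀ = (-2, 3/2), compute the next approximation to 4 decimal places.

(-1.7393, 0.0745)

At (-2, 3/2): F = (-10.5000, 37.0000).
Jacobian J = [[2·x + 4·y, 4·x + 1], [10·x·y + 10·x + y + 5, 5·x^2 + x]].
At the point, J = [[2.0000, -7.0000], [-43.5000, 18.0000]] (det J = -268.5000).
Solving J·Δ = −F gives Δ = (0.2607, -1.4255).
Then the next iterate is (x, y)₁ = (-1.7393, 0.0745).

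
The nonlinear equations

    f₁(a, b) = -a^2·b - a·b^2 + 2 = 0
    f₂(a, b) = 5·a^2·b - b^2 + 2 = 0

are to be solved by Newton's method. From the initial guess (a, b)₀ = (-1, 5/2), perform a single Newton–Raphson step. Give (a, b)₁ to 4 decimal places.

(-0.6700, 1.1656)

At (-1, 5/2): F = (5.7500, 8.2500).
Jacobian J = [[-2·a·b - b^2, -a^2 - 2·a·b], [10·a·b, 5·a^2 - 2·b]].
At the point, J = [[-1.2500, 4.0000], [-25.0000, 0.0000]] (det J = 100.0000).
Solving J·Δ = −F gives Δ = (0.3300, -1.3344).
Then the next iterate is (a, b)₁ = (-0.6700, 1.1656).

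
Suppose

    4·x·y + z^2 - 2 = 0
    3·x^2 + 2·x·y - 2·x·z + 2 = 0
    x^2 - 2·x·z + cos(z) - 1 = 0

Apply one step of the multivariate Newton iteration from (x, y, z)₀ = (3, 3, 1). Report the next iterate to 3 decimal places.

At (3, 3, 1): F = (35.000, 41.000, 2.54030).
Jacobian J = [[4·y, 4·x, 2·z], [6·x + 2·y - 2·z, 2·x, -2·x], [2·x - 2·z, 0, -2·x - sin(z)]].
At the point, J = [[12.000, 12.000, 2.000], [22.000, 6.000, -6.000], [4.000, 0.000, -6.84147]] (det J = 977.56243).
Solving J·Δ = −F gives Δ = (-1.755, -1.052, -0.655).
Then the next iterate is (x, y, z)₁ = (1.245, 1.948, 0.345).

(1.245, 1.948, 0.345)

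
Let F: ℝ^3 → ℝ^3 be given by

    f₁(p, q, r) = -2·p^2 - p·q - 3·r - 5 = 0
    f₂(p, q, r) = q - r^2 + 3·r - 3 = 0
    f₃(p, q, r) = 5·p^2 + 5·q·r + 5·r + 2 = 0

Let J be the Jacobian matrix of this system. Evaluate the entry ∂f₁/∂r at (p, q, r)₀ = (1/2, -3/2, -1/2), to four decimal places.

∂f₁/∂r = -3.
At (1/2, -3/2, -1/2) this is -3.0000.

-3.0000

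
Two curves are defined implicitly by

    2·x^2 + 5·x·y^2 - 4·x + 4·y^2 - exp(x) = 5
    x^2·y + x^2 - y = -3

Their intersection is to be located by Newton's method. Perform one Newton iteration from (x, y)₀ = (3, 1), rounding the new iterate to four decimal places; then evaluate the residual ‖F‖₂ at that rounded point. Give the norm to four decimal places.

7.9506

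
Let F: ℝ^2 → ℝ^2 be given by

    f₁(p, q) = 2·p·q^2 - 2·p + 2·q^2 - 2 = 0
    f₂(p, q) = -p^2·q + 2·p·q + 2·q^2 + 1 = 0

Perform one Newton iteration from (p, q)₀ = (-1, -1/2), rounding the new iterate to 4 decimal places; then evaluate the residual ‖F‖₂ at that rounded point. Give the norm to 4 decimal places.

At (-1, -1/2): F = (0.0000, 3.0000).
Jacobian J = [[2·q^2 - 2, 4·p·q + 4·q], [-2·p·q + 2·q, -p^2 + 2·p + 4·q]].
At the point, J = [[-1.5000, 0.0000], [-2.0000, -5.0000]] (det J = 7.5000).
Solving J·Δ = −F gives Δ = (0.0000, 0.6000).
Then the next iterate is (p, q)₁ = (-1.0000, 0.1000).
Re-evaluating at (-1.0000, 0.1000): F = (0.0000, 0.7200), so ‖F‖₂ = 0.7200.

0.7200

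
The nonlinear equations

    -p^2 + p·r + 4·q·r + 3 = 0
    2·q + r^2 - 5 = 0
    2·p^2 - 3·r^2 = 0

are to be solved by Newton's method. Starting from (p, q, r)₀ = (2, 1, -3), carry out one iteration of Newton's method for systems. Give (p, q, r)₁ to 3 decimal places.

At (2, 1, -3): F = (-19.000, 6.000, -19.000).
Jacobian J = [[-2·p + r, 4·r, p + 4·q], [0, 2, 2·r], [4·p, 0, -6·r]].
At the point, J = [[-7.000, -12.000, 6.000], [0.000, 2.000, -6.000], [8.000, 0.000, 18.000]] (det J = 228.000).
Solving J·Δ = −F gives Δ = (2.316, -2.921, 0.026).
Then the next iterate is (p, q, r)₁ = (4.316, -1.921, -2.974).

(4.316, -1.921, -2.974)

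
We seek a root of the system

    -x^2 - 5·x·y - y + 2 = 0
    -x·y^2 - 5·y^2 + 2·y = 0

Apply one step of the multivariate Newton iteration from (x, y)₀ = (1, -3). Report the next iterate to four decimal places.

(0.1773, -1.6159)

At (1, -3): F = (19.0000, -60.0000).
Jacobian J = [[-2·x - 5·y, -5·x - 1], [-y^2, -2·x·y - 10·y + 2]].
At the point, J = [[13.0000, -6.0000], [-9.0000, 38.0000]] (det J = 440.0000).
Solving J·Δ = −F gives Δ = (-0.8227, 1.3841).
Then the next iterate is (x, y)₁ = (0.1773, -1.6159).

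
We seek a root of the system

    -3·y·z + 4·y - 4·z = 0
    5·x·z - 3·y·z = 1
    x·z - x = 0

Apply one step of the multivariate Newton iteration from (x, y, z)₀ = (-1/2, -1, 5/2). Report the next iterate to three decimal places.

At (-1/2, -1, 5/2): F = (-6.500, 0.250, -0.750).
Jacobian J = [[0, -3·z + 4, -3·y - 4], [5·z, -3·z, 5·x - 3·y], [z - 1, 0, x]].
At the point, J = [[0.000, -3.500, -1.000], [12.500, -7.500, 0.500], [1.500, 0.000, -0.500]] (det J = -35.750).
Solving J·Δ = −F gives Δ = (-0.500, -1.000, -3.000).
Then the next iterate is (x, y, z)₁ = (-1.000, -2.000, -0.500).

(-1.000, -2.000, -0.500)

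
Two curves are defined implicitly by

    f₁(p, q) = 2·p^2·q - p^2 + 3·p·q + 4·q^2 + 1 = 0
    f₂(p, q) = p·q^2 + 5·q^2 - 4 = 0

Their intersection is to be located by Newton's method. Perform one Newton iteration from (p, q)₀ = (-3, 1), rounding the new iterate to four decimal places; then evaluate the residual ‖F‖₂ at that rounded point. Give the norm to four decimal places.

At (-3, 1): F = (5.0000, -2.0000).
Jacobian J = [[4·p·q - 2·p + 3·q, 2·p^2 + 3·p + 8·q], [q^2, 2·p·q + 10·q]].
At the point, J = [[-3.0000, 17.0000], [1.0000, 4.0000]] (det J = -29.0000).
Solving J·Δ = −F gives Δ = (1.8621, 0.0345).
Then the next iterate is (p, q)₁ = (-1.1379, 1.0345).
Re-evaluating at (-1.1379, 1.0345): F = (3.133447, 0.133182), so ‖F‖₂ = 3.1363.

3.1363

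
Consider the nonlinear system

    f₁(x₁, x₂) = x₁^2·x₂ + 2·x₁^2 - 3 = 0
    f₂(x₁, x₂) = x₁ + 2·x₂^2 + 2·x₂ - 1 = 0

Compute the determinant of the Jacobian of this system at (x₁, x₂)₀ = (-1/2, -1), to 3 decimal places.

1.750

J = [[2·x₁·x₂ + 4·x₁, x₁^2], [1, 4·x₂ + 2]].
At the point, J = [[-1.000, 0.250], [1.000, -2.000]].
det J = 1.750.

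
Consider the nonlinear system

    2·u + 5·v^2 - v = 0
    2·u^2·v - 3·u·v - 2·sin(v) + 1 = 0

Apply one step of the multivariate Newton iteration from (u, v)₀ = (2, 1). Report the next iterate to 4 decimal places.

At (2, 1): F = (8.0000, 1.317058).
Jacobian J = [[2, 10·v - 1], [4·u·v - 3·v, 2·u^2 - 3·u - 2·cos(v)]].
At the point, J = [[2.0000, 9.0000], [5.0000, 0.919395]] (det J = -43.161209).
Solving J·Δ = −F gives Δ = (-0.1042, -0.8657).
Then the next iterate is (u, v)₁ = (1.8958, 0.1343).

(1.8958, 0.1343)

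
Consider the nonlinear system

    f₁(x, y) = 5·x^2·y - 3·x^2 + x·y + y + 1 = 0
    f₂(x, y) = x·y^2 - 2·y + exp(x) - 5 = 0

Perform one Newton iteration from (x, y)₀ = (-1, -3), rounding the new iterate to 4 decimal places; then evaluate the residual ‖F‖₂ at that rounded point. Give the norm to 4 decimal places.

At (-1, -3): F = (-17.0000, -7.632121).
Jacobian J = [[10·x·y - 6·x + y, 5·x^2 + x + 1], [y^2 + exp(x), 2·x·y - 2]].
At the point, J = [[33.0000, 5.0000], [9.367879, 4.0000]] (det J = 85.160603).
Solving J·Δ = −F gives Δ = (0.3504, 1.0874).
Then the next iterate is (x, y)₁ = (-0.6496, -1.9126).
Re-evaluating at (-0.6496, -1.9126): F = (-4.971512, -3.028807), so ‖F‖₂ = 5.8215.

5.8215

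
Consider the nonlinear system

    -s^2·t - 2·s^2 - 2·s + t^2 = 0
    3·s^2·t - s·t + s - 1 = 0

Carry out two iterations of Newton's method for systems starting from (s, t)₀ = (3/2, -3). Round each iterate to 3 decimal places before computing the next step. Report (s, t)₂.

(0.711, -1.514)

At (3/2, -3): F = (8.250, -15.250).
Jacobian J = [[-2·s·t - 4·s - 2, -s^2 + 2·t], [6·s·t - t + 1, 3·s^2 - s]].
At the point, J = [[1.000, -8.250], [-23.000, 5.250]] (det J = -184.500).
Solving J·Δ = −F gives Δ = (-0.447, 0.946).
Then the next iterate is (s, t)₁ = (1.053, -2.054).
Round to (1.053, -2.054) and repeat: F = (2.17279, -4.61662), J = [[-1.88628, -5.21681], [-9.92317, 2.27343]].
Δ = (-0.342, 0.540), so (s, t)₂ = (0.711, -1.514).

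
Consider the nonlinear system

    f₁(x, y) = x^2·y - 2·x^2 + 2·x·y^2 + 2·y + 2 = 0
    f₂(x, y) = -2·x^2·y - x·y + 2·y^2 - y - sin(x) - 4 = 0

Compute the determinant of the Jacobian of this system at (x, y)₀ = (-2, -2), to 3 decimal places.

-61.155

J = [[2·x·y - 4·x + 2·y^2, x^2 + 4·x·y + 2], [-4·x·y - y - cos(x), -2·x^2 - x + 4·y - 1]].
At the point, J = [[24.000, 22.000], [-13.58385, -15.000]].
det J = -61.155.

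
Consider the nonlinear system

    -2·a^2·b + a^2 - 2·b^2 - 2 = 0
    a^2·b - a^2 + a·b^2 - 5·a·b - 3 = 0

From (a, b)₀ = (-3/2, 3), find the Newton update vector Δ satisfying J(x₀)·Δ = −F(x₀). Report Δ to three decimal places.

(0.802, -1.165)

At (-3/2, 3): F = (-31.250, 10.500).
Jacobian J = [[-4·a·b + 2·a, -2·a^2 - 4·b], [2·a·b - 2·a + b^2 - 5·b, a^2 + 2·a·b - 5·a]].
At the point, J = [[15.000, -16.500], [-12.000, 0.750]] (det J = -186.750).
Solving J·Δ = −F gives Δ = (0.802, -1.165).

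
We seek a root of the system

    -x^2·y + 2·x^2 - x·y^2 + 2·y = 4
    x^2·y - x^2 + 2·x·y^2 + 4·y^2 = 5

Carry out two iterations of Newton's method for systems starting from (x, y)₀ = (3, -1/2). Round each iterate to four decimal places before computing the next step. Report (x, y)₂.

(1.7384, -1.4717)

At (3, -1/2): F = (16.7500, -16.0000).
Jacobian J = [[-2·x·y + 4·x - y^2, -x^2 - 2·x·y + 2], [2·x·y - 2·x + 2·y^2, x^2 + 4·x·y + 8·y]].
At the point, J = [[14.7500, -4.0000], [-8.5000, -1.0000]] (det J = -48.7500).
Solving J·Δ = −F gives Δ = (-1.6564, -1.9205).
Then the next iterate is (x, y)₁ = (1.3436, -2.4205).
Round to (1.3436, -2.4205) and repeat: F = (-8.732755, 28.004208), J = [[6.019947, 6.699107], [2.526073, -30.567474]].
Δ = (0.3948, 0.9488), so (x, y)₂ = (1.7384, -1.4717).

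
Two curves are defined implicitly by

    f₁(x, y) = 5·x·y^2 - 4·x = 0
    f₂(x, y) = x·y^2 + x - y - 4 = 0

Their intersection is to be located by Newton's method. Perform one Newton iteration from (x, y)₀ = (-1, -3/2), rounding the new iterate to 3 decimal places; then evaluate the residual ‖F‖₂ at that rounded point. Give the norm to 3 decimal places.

At (-1, -3/2): F = (-7.250, -5.750).
Jacobian J = [[5·y^2 - 4, 10·x·y], [y^2 + 1, 2·x·y - 1]].
At the point, J = [[7.250, 15.000], [3.250, 2.000]] (det J = -34.250).
Solving J·Δ = −F gives Δ = (2.095, -0.529).
Then the next iterate is (x, y)₁ = (1.095, -2.029).
Re-evaluating at (1.095, -2.029): F = (18.15970, 3.63194), so ‖F‖₂ = 18.519.

18.519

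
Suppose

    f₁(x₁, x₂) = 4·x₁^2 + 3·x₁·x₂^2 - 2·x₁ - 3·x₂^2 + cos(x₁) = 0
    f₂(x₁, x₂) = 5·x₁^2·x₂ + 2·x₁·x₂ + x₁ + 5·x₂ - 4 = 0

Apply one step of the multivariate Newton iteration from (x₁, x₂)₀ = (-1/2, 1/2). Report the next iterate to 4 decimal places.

At (-1/2, 1/2): F = (1.752583, -1.8750).
Jacobian J = [[8·x₁ + 3·x₂^2 - sin(x₁) - 2, 6·x₁·x₂ - 6·x₂], [10·x₁·x₂ + 2·x₂ + 1, 5·x₁^2 + 2·x₁ + 5]].
At the point, J = [[-4.770574, -4.5000], [-0.5000, 5.2500]] (det J = -27.295516).
Solving J·Δ = −F gives Δ = (0.0280, 0.3598).
Then the next iterate is (x₁, x₂)₁ = (-0.4720, 0.8598).

(-0.4720, 0.8598)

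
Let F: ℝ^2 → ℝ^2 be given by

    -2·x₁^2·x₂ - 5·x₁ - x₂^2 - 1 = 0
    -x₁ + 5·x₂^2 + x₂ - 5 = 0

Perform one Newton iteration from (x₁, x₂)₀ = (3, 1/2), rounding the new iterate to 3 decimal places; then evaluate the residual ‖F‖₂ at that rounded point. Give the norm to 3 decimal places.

1.774

At (3, 1/2): F = (-25.250, -6.250).
Jacobian J = [[-4·x₁·x₂ - 5, -2·x₁^2 - 2·x₂], [-1, 10·x₂ + 1]].
At the point, J = [[-11.000, -19.000], [-1.000, 6.000]] (det J = -85.000).
Solving J·Δ = −F gives Δ = (-3.179, 0.512).
Then the next iterate is (x₁, x₂)₁ = (-0.179, 1.012).
Re-evaluating at (-0.179, 1.012): F = (-1.19399, 1.31172), so ‖F‖₂ = 1.774.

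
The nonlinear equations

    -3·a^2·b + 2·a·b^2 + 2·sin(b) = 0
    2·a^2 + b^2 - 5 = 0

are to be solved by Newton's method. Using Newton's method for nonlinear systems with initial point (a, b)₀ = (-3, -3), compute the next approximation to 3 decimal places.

(-1.952, -1.430)

At (-3, -3): F = (26.71776, 22.000).
Jacobian J = [[-6·a·b + 2·b^2, -3·a^2 + 4·a·b + 2·cos(b)], [4·a, 2·b]].
At the point, J = [[-36.000, 7.02002], [-12.000, -6.000]] (det J = 300.24018).
Solving J·Δ = −F gives Δ = (1.048, 1.570).
Then the next iterate is (a, b)₁ = (-1.952, -1.430).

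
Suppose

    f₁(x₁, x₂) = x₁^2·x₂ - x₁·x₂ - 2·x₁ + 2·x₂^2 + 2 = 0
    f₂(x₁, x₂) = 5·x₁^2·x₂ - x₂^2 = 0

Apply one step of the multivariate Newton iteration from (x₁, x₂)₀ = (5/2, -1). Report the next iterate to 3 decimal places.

At (5/2, -1): F = (-4.750, -32.250).
Jacobian J = [[2·x₁·x₂ - x₂ - 2, x₁^2 - x₁ + 4·x₂], [10·x₁·x₂, 5·x₁^2 - 2·x₂]].
At the point, J = [[-6.000, -0.250], [-25.000, 33.250]] (det J = -205.750).
Solving J·Δ = −F gives Δ = (-0.807, 0.363).
Then the next iterate is (x₁, x₂)₁ = (1.693, -0.637).

(1.693, -0.637)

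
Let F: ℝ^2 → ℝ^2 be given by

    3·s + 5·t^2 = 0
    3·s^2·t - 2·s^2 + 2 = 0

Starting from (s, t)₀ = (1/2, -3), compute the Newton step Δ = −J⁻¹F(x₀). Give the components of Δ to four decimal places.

At (1/2, -3): F = (46.5000, -0.7500).
Jacobian J = [[3, 10·t], [6·s·t - 4·s, 3·s^2]].
At the point, J = [[3.0000, -30.0000], [-11.0000, 0.7500]] (det J = -327.7500).
Solving J·Δ = −F gives Δ = (0.0378, 1.5538).

(0.0378, 1.5538)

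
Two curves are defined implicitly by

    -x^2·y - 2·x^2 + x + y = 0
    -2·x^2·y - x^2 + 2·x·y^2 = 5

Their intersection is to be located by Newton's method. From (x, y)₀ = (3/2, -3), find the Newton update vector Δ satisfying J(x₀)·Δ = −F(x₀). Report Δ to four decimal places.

(0.5064, 2.2205)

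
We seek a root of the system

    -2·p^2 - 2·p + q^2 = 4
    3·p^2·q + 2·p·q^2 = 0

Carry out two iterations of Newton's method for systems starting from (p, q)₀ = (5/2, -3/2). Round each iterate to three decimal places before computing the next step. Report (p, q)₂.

At (5/2, -3/2): F = (-19.250, -16.875).
Jacobian J = [[-4·p - 2, 2·q], [6·p·q + 2·q^2, 3·p^2 + 4·p·q]].
At the point, J = [[-12.000, -3.000], [-18.000, 3.750]] (det J = -99.000).
Solving J·Δ = −F gives Δ = (-1.241, -1.455).
Then the next iterate is (p, q)₁ = (1.259, -2.955).
Round to (1.259, -2.955) and repeat: F = (-0.95614, 7.93550), J = [[-7.036, -5.910], [-4.85802, -10.12614]].
Δ = (-1.330, 1.422), so (p, q)₂ = (-0.071, -1.533).

(-0.071, -1.533)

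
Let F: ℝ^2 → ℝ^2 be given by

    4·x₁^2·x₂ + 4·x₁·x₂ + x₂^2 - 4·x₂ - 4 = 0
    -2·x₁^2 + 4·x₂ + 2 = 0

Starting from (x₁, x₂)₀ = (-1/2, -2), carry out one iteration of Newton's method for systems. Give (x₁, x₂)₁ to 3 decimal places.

(0.528, -0.889)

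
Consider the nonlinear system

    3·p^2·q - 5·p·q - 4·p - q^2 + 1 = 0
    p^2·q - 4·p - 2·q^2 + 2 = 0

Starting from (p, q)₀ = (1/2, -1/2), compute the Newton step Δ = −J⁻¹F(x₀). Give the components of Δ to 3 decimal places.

(-0.130, 0.019)

At (1/2, -1/2): F = (-0.375, -0.625).
Jacobian J = [[6·p·q - 5·q - 4, 3·p^2 - 5·p - 2·q], [2·p·q - 4, p^2 - 4·q]].
At the point, J = [[-3.000, -0.750], [-4.500, 2.250]] (det J = -10.125).
Solving J·Δ = −F gives Δ = (-0.130, 0.019).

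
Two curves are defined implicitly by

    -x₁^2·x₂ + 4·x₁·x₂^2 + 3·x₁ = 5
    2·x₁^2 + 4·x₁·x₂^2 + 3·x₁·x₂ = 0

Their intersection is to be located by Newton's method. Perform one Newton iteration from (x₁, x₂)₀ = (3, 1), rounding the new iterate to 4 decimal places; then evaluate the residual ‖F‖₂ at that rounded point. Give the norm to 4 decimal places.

10.6214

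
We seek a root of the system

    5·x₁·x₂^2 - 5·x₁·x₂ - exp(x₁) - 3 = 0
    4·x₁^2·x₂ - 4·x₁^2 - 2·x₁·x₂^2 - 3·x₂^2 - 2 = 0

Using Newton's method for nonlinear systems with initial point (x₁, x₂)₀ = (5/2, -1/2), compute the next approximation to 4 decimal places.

(1.3190, -0.3340)

At (5/2, -1/2): F = (-5.807494, -41.5000).
Jacobian J = [[5·x₂^2 - 5·x₂ - exp(x₁), 10·x₁·x₂ - 5·x₁], [8·x₁·x₂ - 8·x₁ - 2·x₂^2, 4·x₁^2 - 4·x₁·x₂ - 6·x₂]].
At the point, J = [[-8.432494, -25.0000], [-30.5000, 33.0000]] (det J = -1040.772301).
Solving J·Δ = −F gives Δ = (-1.1810, 0.1660).
Then the next iterate is (x₁, x₂)₁ = (1.3190, -0.3340).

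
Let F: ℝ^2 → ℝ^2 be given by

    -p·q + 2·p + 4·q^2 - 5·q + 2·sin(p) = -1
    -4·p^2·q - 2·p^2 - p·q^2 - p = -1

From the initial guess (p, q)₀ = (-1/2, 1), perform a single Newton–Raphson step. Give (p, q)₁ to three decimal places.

At (-1/2, 1): F = (-1.45885, 0.500).
Jacobian J = [[-q + 2·cos(p) + 2, -p + 8·q - 5], [-8·p·q - 4·p - q^2 - 1, -4·p^2 - 2·p·q]].
At the point, J = [[2.75517, 3.500], [4.000, 0.000]] (det J = -14.000).
Solving J·Δ = −F gives Δ = (-0.125, 0.515).
Then the next iterate is (p, q)₁ = (-0.625, 1.515).

(-0.625, 1.515)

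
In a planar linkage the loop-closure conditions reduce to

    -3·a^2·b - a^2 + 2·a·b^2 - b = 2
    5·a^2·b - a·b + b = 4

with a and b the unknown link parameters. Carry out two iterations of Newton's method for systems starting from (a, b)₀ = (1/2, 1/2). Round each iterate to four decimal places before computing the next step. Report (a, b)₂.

(-2.1017, 4.2921)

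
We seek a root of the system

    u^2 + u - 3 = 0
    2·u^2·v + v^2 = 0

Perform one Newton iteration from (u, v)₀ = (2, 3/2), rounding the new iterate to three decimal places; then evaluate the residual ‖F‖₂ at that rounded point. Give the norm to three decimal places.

At (2, 3/2): F = (3.000, 14.250).
Jacobian J = [[2·u + 1, 0], [4·u·v, 2·u^2 + 2·v]].
At the point, J = [[5.000, 0.000], [12.000, 11.000]] (det J = 55.000).
Solving J·Δ = −F gives Δ = (-0.600, -0.641).
Then the next iterate is (u, v)₁ = (1.400, 0.859).
Re-evaluating at (1.400, 0.859): F = (0.360, 4.10516), so ‖F‖₂ = 4.121.

4.121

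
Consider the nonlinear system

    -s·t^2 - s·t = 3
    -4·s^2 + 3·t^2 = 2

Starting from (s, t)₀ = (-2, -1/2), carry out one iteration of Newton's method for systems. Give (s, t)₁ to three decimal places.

(12.000, 68.417)

At (-2, -1/2): F = (-3.500, -17.250).
Jacobian J = [[-t^2 - t, -2·s·t - s], [-8·s, 6·t]].
At the point, J = [[0.250, 0.000], [16.000, -3.000]] (det J = -0.750).
Solving J·Δ = −F gives Δ = (14.000, 68.917).
Then the next iterate is (s, t)₁ = (12.000, 68.417).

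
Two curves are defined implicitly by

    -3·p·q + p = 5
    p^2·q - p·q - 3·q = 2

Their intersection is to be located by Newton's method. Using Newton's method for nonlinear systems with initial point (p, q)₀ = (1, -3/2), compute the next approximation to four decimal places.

At (1, -3/2): F = (0.5000, 2.5000).
Jacobian J = [[-3·q + 1, -3·p], [2·p·q - q, p^2 - p - 3]].
At the point, J = [[5.5000, -3.0000], [-1.5000, -3.0000]] (det J = -21.0000).
Solving J·Δ = −F gives Δ = (0.2857, 0.6905).
Then the next iterate is (p, q)₁ = (1.2857, -0.8095).

(1.2857, -0.8095)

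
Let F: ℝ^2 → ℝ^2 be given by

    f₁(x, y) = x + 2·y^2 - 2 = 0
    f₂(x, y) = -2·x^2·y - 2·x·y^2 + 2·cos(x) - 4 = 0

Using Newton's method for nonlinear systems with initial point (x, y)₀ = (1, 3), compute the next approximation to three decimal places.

(0.768, 1.603)

At (1, 3): F = (17.000, -26.91940).
Jacobian J = [[1, 4·y], [-4·x·y - 2·y^2 - 2·sin(x), -2·x^2 - 4·x·y]].
At the point, J = [[1.000, 12.000], [-31.68294, -14.000]] (det J = 366.19530).
Solving J·Δ = −F gives Δ = (-0.232, -1.397).
Then the next iterate is (x, y)₁ = (0.768, 1.603).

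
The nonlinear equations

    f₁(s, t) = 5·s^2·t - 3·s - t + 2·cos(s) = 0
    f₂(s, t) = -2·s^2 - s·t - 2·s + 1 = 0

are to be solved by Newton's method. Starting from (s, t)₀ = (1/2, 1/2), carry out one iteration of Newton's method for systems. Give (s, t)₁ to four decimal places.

(0.5014, -1.0125)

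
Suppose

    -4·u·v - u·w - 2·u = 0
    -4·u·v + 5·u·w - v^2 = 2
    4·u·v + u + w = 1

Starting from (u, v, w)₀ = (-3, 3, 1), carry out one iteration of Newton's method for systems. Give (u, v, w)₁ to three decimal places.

(-1.419, 1.403, 0.290)

At (-3, 3, 1): F = (45.000, 10.000, -39.000).
Jacobian J = [[-4·v - w - 2, -4·u, -u], [-4·v + 5·w, -4·u - 2·v, 5·u], [4·v + 1, 4·u, 1]].
At the point, J = [[-15.000, 12.000, 3.000], [-7.000, 6.000, -15.000], [13.000, -12.000, 1.000]] (det J = 372.000).
Solving J·Δ = −F gives Δ = (1.581, -1.597, -0.710).
Then the next iterate is (u, v, w)₁ = (-1.419, 1.403, 0.290).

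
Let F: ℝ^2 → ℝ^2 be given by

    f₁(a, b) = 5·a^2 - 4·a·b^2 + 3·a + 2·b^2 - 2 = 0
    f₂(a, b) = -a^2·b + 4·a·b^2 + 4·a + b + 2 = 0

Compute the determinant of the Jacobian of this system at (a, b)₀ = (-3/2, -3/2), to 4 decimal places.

-147.7500

J = [[10·a - 4·b^2 + 3, -8·a·b + 4·b], [-2·a·b + 4·b^2 + 4, -a^2 + 8·a·b + 1]].
At the point, J = [[-21.0000, -24.0000], [8.5000, 16.7500]].
det J = -147.7500.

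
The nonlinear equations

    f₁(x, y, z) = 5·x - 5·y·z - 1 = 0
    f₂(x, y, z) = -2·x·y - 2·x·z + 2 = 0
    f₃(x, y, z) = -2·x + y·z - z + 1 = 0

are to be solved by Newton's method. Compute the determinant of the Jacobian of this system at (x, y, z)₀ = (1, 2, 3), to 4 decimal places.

150.0000

J = [[5, -5·z, -5·y], [-2·y - 2·z, -2·x, -2·x], [-2, z, y - 1]].
At the point, J = [[5.0000, -15.0000, -10.0000], [-10.0000, -2.0000, -2.0000], [-2.0000, 3.0000, 1.0000]].
det J = 150.0000.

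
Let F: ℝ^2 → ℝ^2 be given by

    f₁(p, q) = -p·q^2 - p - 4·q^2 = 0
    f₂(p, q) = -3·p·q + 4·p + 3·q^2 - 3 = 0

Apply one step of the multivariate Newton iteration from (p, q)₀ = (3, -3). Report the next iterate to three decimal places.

(-0.130, -2.174)

At (3, -3): F = (-66.000, 63.000).
Jacobian J = [[-q^2 - 1, -2·p·q - 8·q], [-3·q + 4, -3·p + 6·q]].
At the point, J = [[-10.000, 42.000], [13.000, -27.000]] (det J = -276.000).
Solving J·Δ = −F gives Δ = (-3.130, 0.826).
Then the next iterate is (p, q)₁ = (-0.130, -2.174).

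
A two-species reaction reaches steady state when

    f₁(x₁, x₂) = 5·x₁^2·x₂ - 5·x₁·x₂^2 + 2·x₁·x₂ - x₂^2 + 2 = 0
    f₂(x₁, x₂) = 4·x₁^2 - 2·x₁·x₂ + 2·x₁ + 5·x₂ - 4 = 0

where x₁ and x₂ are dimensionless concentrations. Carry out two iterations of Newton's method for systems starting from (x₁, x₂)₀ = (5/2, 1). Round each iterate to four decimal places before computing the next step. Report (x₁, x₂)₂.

At (5/2, 1): F = (24.7500, 26.0000).
Jacobian J = [[10·x₁·x₂ - 5·x₂^2 + 2·x₂, 5·x₁^2 - 10·x₁·x₂ + 2·x₁ - 2·x₂], [8·x₁ - 2·x₂ + 2, -2·x₁ + 5]].
At the point, J = [[22.0000, 9.2500], [20.0000, 0.0000]] (det J = -185.0000).
Solving J·Δ = −F gives Δ = (-1.3000, 0.4162).
Then the next iterate is (x₁, x₂)₁ = (1.2000, 1.4162).
Round to (1.2000, 1.4162) and repeat: F = (1.556163, 7.842120), J = [[9.798688, -10.2268], [8.7676, 2.6000]].
Δ = (-0.7317, -0.5489), so (x₁, x₂)₂ = (0.4683, 0.8673).

(0.4683, 0.8673)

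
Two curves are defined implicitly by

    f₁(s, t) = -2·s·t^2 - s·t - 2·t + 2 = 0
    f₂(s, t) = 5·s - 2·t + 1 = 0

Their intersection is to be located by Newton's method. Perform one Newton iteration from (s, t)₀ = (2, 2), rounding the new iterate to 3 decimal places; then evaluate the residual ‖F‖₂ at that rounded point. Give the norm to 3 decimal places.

4.708

At (2, 2): F = (-22.000, 7.000).
Jacobian J = [[-2·t^2 - t, -4·s·t - s - 2], [5, -2]].
At the point, J = [[-10.000, -20.000], [5.000, -2.000]] (det J = 120.000).
Solving J·Δ = −F gives Δ = (-1.533, -0.333).
Then the next iterate is (s, t)₁ = (0.467, 1.667).
Re-evaluating at (0.467, 1.667): F = (-4.70797, 0.001), so ‖F‖₂ = 4.708.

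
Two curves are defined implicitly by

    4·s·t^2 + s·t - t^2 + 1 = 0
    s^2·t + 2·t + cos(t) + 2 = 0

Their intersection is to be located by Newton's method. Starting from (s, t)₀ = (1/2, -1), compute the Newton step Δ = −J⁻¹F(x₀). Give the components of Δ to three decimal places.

(-0.652, -0.305)

At (1/2, -1): F = (1.500, 0.29030).
Jacobian J = [[4·t^2 + t, 8·s·t + s - 2·t], [2·s·t, s^2 - sin(t) + 2]].
At the point, J = [[3.000, -1.500], [-1.000, 3.09147]] (det J = 7.77441).
Solving J·Δ = −F gives Δ = (-0.652, -0.305).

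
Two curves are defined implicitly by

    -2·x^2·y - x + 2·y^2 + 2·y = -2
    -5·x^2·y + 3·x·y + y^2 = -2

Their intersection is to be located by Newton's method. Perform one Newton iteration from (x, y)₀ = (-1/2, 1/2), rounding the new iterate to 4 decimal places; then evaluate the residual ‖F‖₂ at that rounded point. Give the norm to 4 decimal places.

9.4328

At (-1/2, 1/2): F = (3.7500, 0.8750).
Jacobian J = [[-4·x·y - 1, -2·x^2 + 4·y + 2], [-10·x·y + 3·y, -5·x^2 + 3·x + 2·y]].
At the point, J = [[0.0000, 3.5000], [4.0000, -1.7500]] (det J = -14.0000).
Solving J·Δ = −F gives Δ = (-0.6875, -1.0714).
Then the next iterate is (x, y)₁ = (-1.1875, -0.5714).
Re-evaluating at (-1.1875, -0.5714): F = (4.309222, 8.390927), so ‖F‖₂ = 9.4328.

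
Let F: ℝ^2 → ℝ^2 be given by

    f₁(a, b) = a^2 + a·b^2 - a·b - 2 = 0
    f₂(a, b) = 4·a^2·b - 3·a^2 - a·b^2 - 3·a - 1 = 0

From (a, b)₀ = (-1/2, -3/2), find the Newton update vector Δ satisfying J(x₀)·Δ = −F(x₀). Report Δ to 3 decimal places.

At (-1/2, -3/2): F = (-3.625, -0.625).
Jacobian J = [[2·a + b^2 - b, 2·a·b - a], [8·a·b - 6·a - b^2 - 3, 4·a^2 - 2·a·b]].
At the point, J = [[2.750, 2.000], [3.750, -0.500]] (det J = -8.875).
Solving J·Δ = −F gives Δ = (0.345, 1.338).

(0.345, 1.338)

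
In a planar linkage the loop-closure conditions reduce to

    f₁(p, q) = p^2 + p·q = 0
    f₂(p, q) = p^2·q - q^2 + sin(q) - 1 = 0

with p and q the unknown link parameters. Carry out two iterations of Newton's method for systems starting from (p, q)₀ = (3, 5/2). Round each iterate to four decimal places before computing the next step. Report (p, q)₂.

At (3, 5/2): F = (16.5000, 15.848472).
Jacobian J = [[2·p + q, p], [2·p·q, p^2 - 2·q + cos(q)]].
At the point, J = [[8.5000, 3.0000], [15.0000, 3.198856]] (det J = -17.809721).
Solving J·Δ = −F gives Δ = (0.2940, -6.3329).
Then the next iterate is (p, q)₁ = (3.2940, -3.8329).
Round to (3.2940, -3.8329) and repeat: F = (-1.775137, -56.642214), J = [[2.7551, 3.2940], [-25.251145, 17.745823]].
Δ = (-1.1742, 1.5210), so (p, q)₂ = (2.1198, -2.3119).

(2.1198, -2.3119)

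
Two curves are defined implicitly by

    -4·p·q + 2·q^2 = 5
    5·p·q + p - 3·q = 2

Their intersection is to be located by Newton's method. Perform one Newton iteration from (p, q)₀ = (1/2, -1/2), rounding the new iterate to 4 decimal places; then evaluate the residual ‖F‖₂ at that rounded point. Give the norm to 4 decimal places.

At (1/2, -1/2): F = (-3.5000, -1.2500).
Jacobian J = [[-4·q, -4·p + 4·q], [5·q + 1, 5·p - 3]].
At the point, J = [[2.0000, -4.0000], [-1.5000, -0.5000]] (det J = -7.0000).
Solving J·Δ = −F gives Δ = (-0.4643, -1.1071).
Then the next iterate is (p, q)₁ = (0.0357, -1.6071).
Re-evaluating at (0.0357, -1.6071): F = (0.395035, 2.570133), so ‖F‖₂ = 2.6003.

2.6003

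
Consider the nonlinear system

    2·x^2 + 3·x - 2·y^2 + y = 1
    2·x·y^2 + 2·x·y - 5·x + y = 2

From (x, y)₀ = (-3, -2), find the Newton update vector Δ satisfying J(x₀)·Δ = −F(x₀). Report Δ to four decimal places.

(-0.1790, 0.0432)

At (-3, -2): F = (-2.0000, -1.0000).
Jacobian J = [[4·x + 3, -4·y + 1], [2·y^2 + 2·y - 5, 4·x·y + 2·x + 1]].
At the point, J = [[-9.0000, 9.0000], [-1.0000, 19.0000]] (det J = -162.0000).
Solving J·Δ = −F gives Δ = (-0.1790, 0.0432).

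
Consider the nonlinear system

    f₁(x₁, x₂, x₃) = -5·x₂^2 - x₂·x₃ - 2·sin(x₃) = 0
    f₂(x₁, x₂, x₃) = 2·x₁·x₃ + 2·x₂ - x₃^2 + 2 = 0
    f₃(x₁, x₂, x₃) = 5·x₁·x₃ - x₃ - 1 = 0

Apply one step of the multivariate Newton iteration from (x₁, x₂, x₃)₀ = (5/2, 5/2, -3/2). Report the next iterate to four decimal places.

(-1.0824, 1.4989, -2.2494)

At (5/2, 5/2, -3/2): F = (-25.505010, -2.7500, -18.2500).
Jacobian J = [[0, -10·x₂ - x₃, -x₂ - 2·cos(x₃)], [2·x₃, 2, 2·x₁ - 2·x₃], [5·x₃, 0, 5·x₁ - 1]].
At the point, J = [[0.0000, -23.5000, -2.641474], [-3.0000, 2.0000, 8.0000], [-7.5000, 0.0000, 11.5000]] (det J = 559.627884).
Solving J·Δ = −F gives Δ = (-3.5824, -1.0011, -0.7494).
Then the next iterate is (x₁, x₂, x₃)₁ = (-1.0824, 1.4989, -2.2494).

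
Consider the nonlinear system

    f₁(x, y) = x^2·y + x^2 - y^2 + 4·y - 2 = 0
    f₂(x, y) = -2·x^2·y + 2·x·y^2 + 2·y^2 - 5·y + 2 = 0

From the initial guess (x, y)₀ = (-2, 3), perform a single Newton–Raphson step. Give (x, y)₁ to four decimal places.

(-1.0032, 2.4747)

At (-2, 3): F = (17.0000, -55.0000).
Jacobian J = [[2·x·y + 2·x, x^2 - 2·y + 4], [-4·x·y + 2·y^2, -2·x^2 + 4·x·y + 4·y - 5]].
At the point, J = [[-16.0000, 2.0000], [42.0000, -25.0000]] (det J = 316.0000).
Solving J·Δ = −F gives Δ = (0.9968, -0.5253).
Then the next iterate is (x, y)₁ = (-1.0032, 2.4747).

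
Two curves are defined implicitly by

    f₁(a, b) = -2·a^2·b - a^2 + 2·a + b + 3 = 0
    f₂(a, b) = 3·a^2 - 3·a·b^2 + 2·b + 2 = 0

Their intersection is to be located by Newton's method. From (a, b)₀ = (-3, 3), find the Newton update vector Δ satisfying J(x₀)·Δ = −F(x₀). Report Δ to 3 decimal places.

At (-3, 3): F = (-63.000, 116.000).
Jacobian J = [[-4·a·b - 2·a + 2, -2·a^2 + 1], [6·a - 3·b^2, -6·a·b + 2]].
At the point, J = [[44.000, -17.000], [-45.000, 56.000]] (det J = 1699.000).
Solving J·Δ = −F gives Δ = (0.916, -1.335).

(0.916, -1.335)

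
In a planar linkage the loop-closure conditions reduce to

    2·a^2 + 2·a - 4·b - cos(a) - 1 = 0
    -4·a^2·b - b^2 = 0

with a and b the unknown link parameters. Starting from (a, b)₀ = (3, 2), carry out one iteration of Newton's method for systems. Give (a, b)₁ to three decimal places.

(1.755, 1.595)

At (3, 2): F = (15.98999, -76.000).
Jacobian J = [[4·a + sin(a) + 2, -4], [-8·a·b, -4·a^2 - 2·b]].
At the point, J = [[14.14112, -4.000], [-48.000, -40.000]] (det J = -757.64480).
Solving J·Δ = −F gives Δ = (-1.245, -0.405).
Then the next iterate is (a, b)₁ = (1.755, 1.595).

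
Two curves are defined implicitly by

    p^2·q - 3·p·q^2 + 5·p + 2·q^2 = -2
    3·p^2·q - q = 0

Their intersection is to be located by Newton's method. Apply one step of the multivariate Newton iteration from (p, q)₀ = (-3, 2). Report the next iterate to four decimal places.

At (-3, 2): F = (49.0000, 52.0000).
Jacobian J = [[2·p·q - 3·q^2 + 5, p^2 - 6·p·q + 4·q], [6·p·q, 3·p^2 - 1]].
At the point, J = [[-19.0000, 53.0000], [-36.0000, 26.0000]] (det J = 1414.0000).
Solving J·Δ = −F gives Δ = (1.0481, -0.5488).
Then the next iterate is (p, q)₁ = (-1.9519, 1.4512).

(-1.9519, 1.4512)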